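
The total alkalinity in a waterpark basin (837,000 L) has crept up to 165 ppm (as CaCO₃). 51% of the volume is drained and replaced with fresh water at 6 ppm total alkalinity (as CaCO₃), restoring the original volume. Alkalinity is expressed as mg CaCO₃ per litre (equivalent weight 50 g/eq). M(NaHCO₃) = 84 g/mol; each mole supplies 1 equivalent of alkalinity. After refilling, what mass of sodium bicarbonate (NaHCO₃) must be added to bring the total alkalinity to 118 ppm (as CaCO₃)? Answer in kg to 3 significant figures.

47.9 kg

After draining 51% and refilling: 165 × 0.49 + 6 × 0.51 = 83.91 ppm.
Deficit to target: 118 − 83.91 = 34.09 mg/L.
As CaCO₃: 34.09 mg/L × 837,000 L = 28,530 g; ÷ 50 g/eq ÷ 1 = 570.7 mol NaHCO₃.
Mass: 570.7 × 84 = 47,940 g.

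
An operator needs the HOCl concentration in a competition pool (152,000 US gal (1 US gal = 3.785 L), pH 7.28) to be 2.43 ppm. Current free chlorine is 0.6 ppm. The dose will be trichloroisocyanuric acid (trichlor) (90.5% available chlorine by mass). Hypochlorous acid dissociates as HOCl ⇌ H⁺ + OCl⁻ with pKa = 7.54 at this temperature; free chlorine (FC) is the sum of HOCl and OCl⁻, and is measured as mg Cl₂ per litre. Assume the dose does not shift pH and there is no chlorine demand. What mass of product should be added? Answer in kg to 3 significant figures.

Volume: 152,000 US gal × 3.785 L/gal = 575,320 L.
[OCl⁻]/[HOCl] = 10^(pH − pKa) = 10^(7.28 − 7.54) = 0.5495; fraction as HOCl = 1/(1 + 0.5495) = 0.6454.
Free chlorine required for 2.43 ppm HOCl: 2.43 / 0.6454 = 3.765 ppm.
FC to add: 3.765 − 0.6 = 3.165 mg/L as Cl₂.
Cl₂ equivalent: 3.165 mg/L × 575,320 L = 1821 g.
Product at 90.5% available Cl: 1821 / 0.905 = 2012 g.

2.01 kg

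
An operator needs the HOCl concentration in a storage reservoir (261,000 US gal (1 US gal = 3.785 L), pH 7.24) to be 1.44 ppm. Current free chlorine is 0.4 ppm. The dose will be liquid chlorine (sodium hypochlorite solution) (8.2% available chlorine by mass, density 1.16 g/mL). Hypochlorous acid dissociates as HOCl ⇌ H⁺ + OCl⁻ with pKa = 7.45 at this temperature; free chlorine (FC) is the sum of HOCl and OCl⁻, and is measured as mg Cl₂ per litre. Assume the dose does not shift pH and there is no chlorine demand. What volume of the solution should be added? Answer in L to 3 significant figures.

20.0 L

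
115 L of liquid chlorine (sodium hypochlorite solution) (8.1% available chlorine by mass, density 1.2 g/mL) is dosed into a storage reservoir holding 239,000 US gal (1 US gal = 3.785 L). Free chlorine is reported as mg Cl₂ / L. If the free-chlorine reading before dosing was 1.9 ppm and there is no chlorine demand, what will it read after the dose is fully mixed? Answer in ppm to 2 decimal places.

14.26 ppm

Volume: 239,000 US gal × 3.785 L/gal = 904,615 L.
Mass of solution: 115 L × 1000 mL/L × 1.2 g/mL = 138,000 g.
Available chlorine delivered: 138,000 g × 0.081 = 11,180 g as Cl₂.
Concentration rise: 11,180 g / 904,615 L = 12.36 mg/L = 12.36 ppm.
Final FC: 1.9 + 12.36 = 14.26 ppm.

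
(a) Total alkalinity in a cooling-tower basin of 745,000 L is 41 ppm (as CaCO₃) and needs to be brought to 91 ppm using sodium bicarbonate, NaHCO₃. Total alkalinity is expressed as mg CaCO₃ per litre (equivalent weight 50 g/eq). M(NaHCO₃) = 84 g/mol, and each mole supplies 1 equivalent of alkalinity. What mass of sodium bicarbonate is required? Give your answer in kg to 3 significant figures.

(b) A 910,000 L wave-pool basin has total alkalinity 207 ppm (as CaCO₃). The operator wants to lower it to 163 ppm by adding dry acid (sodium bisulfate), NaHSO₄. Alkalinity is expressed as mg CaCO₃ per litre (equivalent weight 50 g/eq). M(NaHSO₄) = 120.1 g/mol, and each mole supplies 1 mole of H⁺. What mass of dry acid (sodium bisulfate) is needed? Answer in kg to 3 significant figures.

(a) Alkalinity to add: (91 − 41) = 50 mg/L as CaCO₃ × 745,000 L = 37,250 g as CaCO₃.
(a) Equivalents: 37,250 g ÷ 50 g/eq = 745 eq.
(a) NaHCO₃ supplies 1 eq per mole → 745 mol.
(a) Mass: 745 mol × 84 g/mol = 62,580 g.

(b) Alkalinity to neutralize: (207 − 163) = 44 mg/L as CaCO₃ × 910,000 L = 40,040 g as CaCO₃.
(b) Equivalents of H⁺ required: 40,040 ÷ 50 g/eq = 800.8 eq = 800.8 mol NaHSO₄.
(b) Mass of NaHSO₄: 800.8 × 120.1 = 96,180 g.

(a) 62.6 kg; (b) 96.2 kg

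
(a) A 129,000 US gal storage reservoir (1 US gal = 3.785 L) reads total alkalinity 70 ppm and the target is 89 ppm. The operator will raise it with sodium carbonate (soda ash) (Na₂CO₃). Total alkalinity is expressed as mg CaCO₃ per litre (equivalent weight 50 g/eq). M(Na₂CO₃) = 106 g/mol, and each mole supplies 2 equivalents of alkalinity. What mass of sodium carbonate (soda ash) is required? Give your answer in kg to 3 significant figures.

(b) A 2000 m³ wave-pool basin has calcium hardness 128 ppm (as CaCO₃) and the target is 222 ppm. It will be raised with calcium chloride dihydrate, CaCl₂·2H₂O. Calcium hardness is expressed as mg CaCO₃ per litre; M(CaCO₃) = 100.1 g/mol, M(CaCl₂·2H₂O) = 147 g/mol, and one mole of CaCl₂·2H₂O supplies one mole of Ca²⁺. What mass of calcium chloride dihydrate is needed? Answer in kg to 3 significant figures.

(a) Volume: 129,000 US gal × 3.785 L/gal = 488,265 L.
(a) Alkalinity to add: (89 − 70) = 19 mg/L as CaCO₃ × 488,265 L = 9277 g as CaCO₃.
(a) Equivalents: 9277 g ÷ 50 g/eq = 185.5 eq.
(a) Each mole of Na₂CO₃ supplies 2 eq, so 185.5 / 2 = 92.77 mol.
(a) Mass: 92.77 mol × 106 g/mol = 9834 g.

(b) Volume: 2000 m³ = 2,000,000 L.
(b) Hardness to add: (222 − 128) = 94 mg/L as CaCO₃ × 2,000,000 L = 188,000 g as CaCO₃.
(b) Moles of Ca²⁺ (1 mol Ca²⁺ ≡ 1 mol CaCO₃): 188,000 / 100.1 g/mol = 1878 mol.
(b) Mass of CaCl₂·2H₂O: 1878 × 147 = 276,100 g.

(a) 9.83 kg; (b) 276 kg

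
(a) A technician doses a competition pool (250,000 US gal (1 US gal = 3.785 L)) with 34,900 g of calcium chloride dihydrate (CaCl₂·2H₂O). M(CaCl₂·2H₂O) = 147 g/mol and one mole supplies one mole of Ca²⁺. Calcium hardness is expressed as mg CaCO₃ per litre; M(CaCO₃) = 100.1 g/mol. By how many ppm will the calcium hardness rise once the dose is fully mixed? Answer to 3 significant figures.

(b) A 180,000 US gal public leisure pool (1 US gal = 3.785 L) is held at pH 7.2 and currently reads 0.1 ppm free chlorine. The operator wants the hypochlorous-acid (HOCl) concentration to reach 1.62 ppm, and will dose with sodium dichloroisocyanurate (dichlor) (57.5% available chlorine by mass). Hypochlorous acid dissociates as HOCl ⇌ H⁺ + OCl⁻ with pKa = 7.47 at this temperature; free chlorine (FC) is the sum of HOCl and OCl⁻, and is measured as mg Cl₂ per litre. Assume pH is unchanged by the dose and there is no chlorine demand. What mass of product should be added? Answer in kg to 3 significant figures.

(a) 25.1 ppm; (b) 2.83 kg

(a) Volume: 250,000 US gal × 3.785 L/gal = 946,250 L.
(a) Moles of Ca²⁺: 34,900 g ÷ 147 g/mol = 237.4 mol.
(a) As CaCO₃: 237.4 mol × 100.1 g/mol = 23,770 g.
(a) Rise: 23,770 g / 946,250 L × 1000 = 25.12 mg/L.

(b) Volume: 180,000 US gal × 3.785 L/gal = 681,300 L.
(b) [OCl⁻]/[HOCl] = 10^(pH − pKa) = 10^(7.2 − 7.47) = 0.537; fraction as HOCl = 1/(1 + 0.537) = 0.6506.
(b) Free chlorine required for 1.62 ppm HOCl: 1.62 / 0.6506 = 2.49 ppm.
(b) FC to add: 2.49 − 0.1 = 2.39 mg/L as Cl₂.
(b) Cl₂ equivalent: 2.39 mg/L × 681,300 L = 1628 g.
(b) Product at 57.5% available Cl: 1628 / 0.575 = 2832 g.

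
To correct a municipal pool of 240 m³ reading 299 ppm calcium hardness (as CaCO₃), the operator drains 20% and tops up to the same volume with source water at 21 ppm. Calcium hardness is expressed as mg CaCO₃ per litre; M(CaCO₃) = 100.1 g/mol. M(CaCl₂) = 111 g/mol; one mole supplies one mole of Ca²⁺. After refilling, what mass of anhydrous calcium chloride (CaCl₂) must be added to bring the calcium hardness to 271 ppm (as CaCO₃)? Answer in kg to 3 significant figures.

Volume: 240 m³ = 240,000 L.
After draining 20% and refilling: 299 × 0.80 + 21 × 0.20 = 243.4 ppm.
Deficit to target: 271 − 243.4 = 27.6 mg/L.
As CaCO₃: 27.6 mg/L × 240,000 L = 6624 g; ÷ 100.1 = 66.17 mol Ca²⁺.
Mass: 66.17 × 111 = 7345 g.

7.35 kg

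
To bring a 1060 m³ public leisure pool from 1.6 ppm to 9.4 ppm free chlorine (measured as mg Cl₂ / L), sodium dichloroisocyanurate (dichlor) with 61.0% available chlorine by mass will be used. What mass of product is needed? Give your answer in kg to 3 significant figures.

13.6 kg

Volume: 1060 m³ = 1,060,000 L.
Chlorine deficit: 9.4 − 1.6 = 7.8 ppm = 7.8 mg/L as Cl₂.
Cl₂ equivalent needed: 7.8 mg/L × 1,060,000 L = 8,268,000 mg = 8268 g.
Product at 61.0% available chlorine: 8268 / 0.61 = 13,550 g.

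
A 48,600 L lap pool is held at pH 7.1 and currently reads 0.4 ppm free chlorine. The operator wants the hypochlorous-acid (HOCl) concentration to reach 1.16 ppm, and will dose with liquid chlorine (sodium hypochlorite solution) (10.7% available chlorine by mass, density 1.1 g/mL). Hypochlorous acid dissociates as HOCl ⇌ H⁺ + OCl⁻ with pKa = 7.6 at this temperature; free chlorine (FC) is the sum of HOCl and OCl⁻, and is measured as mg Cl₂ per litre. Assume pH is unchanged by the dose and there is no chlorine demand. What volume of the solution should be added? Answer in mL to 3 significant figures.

465 mL

[OCl⁻]/[HOCl] = 10^(pH − pKa) = 10^(7.1 − 7.6) = 0.3162; fraction as HOCl = 1/(1 + 0.3162) = 0.7597.
Free chlorine required for 1.16 ppm HOCl: 1.16 / 0.7597 = 1.527 ppm.
FC to add: 1.527 − 0.4 = 1.127 mg/L as Cl₂.
Cl₂ equivalent: 1.127 mg/L × 48,600 L = 54.76 g.
Product at 10.7% available Cl: 54.76 / 0.107 = 511.8 g.
Volume: 511.8 g ÷ 1.1 g/mL = 465.3 mL.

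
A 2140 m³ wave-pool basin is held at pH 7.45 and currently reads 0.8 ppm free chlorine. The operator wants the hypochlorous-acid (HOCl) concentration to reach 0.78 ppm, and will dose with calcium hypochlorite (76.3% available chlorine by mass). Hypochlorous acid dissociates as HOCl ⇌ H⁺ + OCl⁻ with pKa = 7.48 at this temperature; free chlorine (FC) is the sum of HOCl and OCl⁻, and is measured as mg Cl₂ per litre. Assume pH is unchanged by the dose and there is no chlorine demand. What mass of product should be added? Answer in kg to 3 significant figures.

1.99 kg

Volume: 2140 m³ = 2,140,000 L.
[OCl⁻]/[HOCl] = 10^(pH − pKa) = 10^(7.45 − 7.48) = 0.9333; fraction as HOCl = 1/(1 + 0.9333) = 0.5173.
Free chlorine required for 0.78 ppm HOCl: 0.78 / 0.5173 = 1.508 ppm.
FC to add: 1.508 − 0.8 = 0.7079 mg/L as Cl₂.
Cl₂ equivalent: 0.7079 mg/L × 2,140,000 L = 1515 g.
Product at 76.3% available Cl: 1515 / 0.763 = 1986 g.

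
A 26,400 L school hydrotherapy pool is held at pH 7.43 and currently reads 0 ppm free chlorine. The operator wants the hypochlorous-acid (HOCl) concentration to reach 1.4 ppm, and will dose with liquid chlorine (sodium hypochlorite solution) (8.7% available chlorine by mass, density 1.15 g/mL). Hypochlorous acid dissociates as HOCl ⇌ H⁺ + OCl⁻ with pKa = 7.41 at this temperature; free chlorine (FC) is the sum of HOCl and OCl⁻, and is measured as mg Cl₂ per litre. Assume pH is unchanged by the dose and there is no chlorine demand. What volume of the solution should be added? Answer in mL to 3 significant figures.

756 mL

[OCl⁻]/[HOCl] = 10^(pH − pKa) = 10^(7.43 − 7.41) = 1.047; fraction as HOCl = 1/(1 + 1.047) = 0.4885.
Free chlorine required for 1.4 ppm HOCl: 1.4 / 0.4885 = 2.866 ppm.
FC to add: 2.866 − 0 = 2.866 mg/L as Cl₂.
Cl₂ equivalent: 2.866 mg/L × 26,400 L = 75.66 g.
Product at 8.7% available Cl: 75.66 / 0.087 = 869.7 g.
Volume: 869.7 g ÷ 1.15 g/mL = 756.2 mL.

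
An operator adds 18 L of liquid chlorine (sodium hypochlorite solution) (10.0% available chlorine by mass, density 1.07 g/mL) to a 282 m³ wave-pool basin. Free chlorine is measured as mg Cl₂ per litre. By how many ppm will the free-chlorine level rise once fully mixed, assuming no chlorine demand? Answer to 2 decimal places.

6.83 ppm

Volume: 282 m³ = 282,000 L.
Mass of solution: 18 L × 1000 mL/L × 1.07 g/mL = 19,260 g.
Available chlorine delivered: 19,260 g × 0.1 = 1926 g as Cl₂.
Concentration rise: 1926 g / 282,000 L = 6.83 mg/L = 6.83 ppm.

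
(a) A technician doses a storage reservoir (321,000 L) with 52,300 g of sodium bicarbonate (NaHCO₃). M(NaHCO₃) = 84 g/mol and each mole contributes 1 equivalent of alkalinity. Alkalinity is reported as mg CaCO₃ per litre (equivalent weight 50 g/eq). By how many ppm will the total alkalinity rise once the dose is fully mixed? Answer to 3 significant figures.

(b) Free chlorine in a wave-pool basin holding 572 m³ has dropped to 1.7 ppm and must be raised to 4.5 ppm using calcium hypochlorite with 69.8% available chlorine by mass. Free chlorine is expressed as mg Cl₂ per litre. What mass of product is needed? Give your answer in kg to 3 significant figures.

(a) Moles of NaHCO₃: 52,300 g ÷ 84 g/mol = 622.6 mol → 622.6 eq of alkalinity.
(a) As CaCO₃: 622.6 eq × 50 g/eq = 31,130 g.
(a) Rise: 31,130 g / 321,000 L × 1000 = 96.98 mg/L.

(b) Volume: 572 m³ = 572,000 L.
(b) Chlorine deficit: 4.5 − 1.7 = 2.8 ppm = 2.8 mg/L as Cl₂.
(b) Cl₂ equivalent needed: 2.8 mg/L × 572,000 L = 1,602,000 mg = 1602 g.
(b) Product at 69.8% available chlorine: 1602 / 0.698 = 2295 g.

(a) 97.0 ppm; (b) 2.29 kg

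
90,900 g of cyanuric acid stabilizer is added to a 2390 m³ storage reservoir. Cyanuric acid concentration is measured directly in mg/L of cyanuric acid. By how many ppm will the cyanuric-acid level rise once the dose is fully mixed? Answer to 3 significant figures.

38.0 ppm

Volume: 2390 m³ = 2,390,000 L.
Rise: 90,900 g / 2,390,000 L × 1000 = 38.03 mg/L.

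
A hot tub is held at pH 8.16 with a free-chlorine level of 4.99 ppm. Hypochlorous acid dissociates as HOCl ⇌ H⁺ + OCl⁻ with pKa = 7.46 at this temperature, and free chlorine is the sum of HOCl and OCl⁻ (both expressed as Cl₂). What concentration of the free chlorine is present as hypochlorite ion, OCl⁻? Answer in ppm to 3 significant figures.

[OCl⁻]/[HOCl] = 10^(pH − pKa) = 10^(8.16 − 7.46) = 10^0.70 = 5.012.
Fraction as HOCl = 1 / (1 + 5.012) = 0.1663.
OCl⁻ = (1 − 0.1663) × 4.99 ppm = 4.16 ppm.

4.16 ppm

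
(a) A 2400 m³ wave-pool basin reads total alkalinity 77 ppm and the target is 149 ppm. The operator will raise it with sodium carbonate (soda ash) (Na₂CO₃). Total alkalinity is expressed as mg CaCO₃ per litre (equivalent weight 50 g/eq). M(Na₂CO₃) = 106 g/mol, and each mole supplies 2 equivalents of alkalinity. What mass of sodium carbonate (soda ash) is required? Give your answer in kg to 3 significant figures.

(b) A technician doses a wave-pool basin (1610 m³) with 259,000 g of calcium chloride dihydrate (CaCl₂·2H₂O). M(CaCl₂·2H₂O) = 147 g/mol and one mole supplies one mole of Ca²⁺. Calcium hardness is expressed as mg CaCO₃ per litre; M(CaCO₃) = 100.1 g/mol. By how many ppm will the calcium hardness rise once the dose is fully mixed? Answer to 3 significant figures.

(a) Volume: 2400 m³ = 2,400,000 L.
(a) Alkalinity to add: (149 − 77) = 72 mg/L as CaCO₃ × 2,400,000 L = 172,800 g as CaCO₃.
(a) Equivalents: 172,800 g ÷ 50 g/eq = 3456 eq.
(a) Each mole of Na₂CO₃ supplies 2 eq, so 3456 / 2 = 1728 mol.
(a) Mass: 1728 mol × 106 g/mol = 183,200 g.

(b) Volume: 1610 m³ = 1,610,000 L.
(b) Moles of Ca²⁺: 259,000 g ÷ 147 g/mol = 1762 mol.
(b) As CaCO₃: 1762 mol × 100.1 g/mol = 176,400 g.
(b) Rise: 176,400 g / 1,610,000 L × 1000 = 109.5 mg/L.

(a) 183 kg; (b) 110 ppm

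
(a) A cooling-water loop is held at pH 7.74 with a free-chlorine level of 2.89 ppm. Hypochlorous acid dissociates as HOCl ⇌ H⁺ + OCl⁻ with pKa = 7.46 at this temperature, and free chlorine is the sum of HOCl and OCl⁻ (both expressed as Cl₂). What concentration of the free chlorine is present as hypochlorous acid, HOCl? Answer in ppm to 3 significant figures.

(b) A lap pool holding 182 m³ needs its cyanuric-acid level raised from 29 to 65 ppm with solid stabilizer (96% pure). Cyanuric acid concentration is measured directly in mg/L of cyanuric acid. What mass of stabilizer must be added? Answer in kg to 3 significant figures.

(a) 0.995 ppm; (b) 6.83 kg

(a) [OCl⁻]/[HOCl] = 10^(pH − pKa) = 10^(7.74 − 7.46) = 10^0.28 = 1.905.
(a) Fraction as HOCl = 1 / (1 + 1.905) = 0.3442.
(a) HOCl = 0.3442 × 2.89 ppm = 0.9947 ppm.

(b) Volume: 182 m³ = 182,000 L.
(b) CYA to add: (65 − 29) = 36 mg/L × 182,000 L = 6552 g cyanuric acid.
(b) At 96% purity: 6552 / 0.96 = 6825 g product.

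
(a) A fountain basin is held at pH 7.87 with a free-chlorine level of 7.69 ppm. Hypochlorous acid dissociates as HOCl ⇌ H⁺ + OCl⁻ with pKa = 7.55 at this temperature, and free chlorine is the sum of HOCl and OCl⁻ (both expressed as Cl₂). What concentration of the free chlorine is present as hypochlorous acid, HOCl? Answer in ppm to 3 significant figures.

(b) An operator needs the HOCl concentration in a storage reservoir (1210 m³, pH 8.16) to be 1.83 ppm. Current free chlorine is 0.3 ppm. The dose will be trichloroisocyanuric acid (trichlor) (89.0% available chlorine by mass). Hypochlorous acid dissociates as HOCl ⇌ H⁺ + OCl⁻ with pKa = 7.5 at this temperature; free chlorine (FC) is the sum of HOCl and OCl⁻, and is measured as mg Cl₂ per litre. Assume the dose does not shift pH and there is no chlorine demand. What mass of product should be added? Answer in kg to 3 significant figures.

(a) 2.49 ppm; (b) 13.5 kg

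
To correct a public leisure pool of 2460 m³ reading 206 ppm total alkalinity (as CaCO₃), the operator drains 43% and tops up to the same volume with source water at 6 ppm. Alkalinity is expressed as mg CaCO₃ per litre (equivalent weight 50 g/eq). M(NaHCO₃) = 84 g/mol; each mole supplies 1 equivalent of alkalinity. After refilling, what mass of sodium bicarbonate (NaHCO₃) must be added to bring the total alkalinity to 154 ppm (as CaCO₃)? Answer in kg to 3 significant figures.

Volume: 2460 m³ = 2,460,000 L.
After draining 43% and refilling: 206 × 0.57 + 6 × 0.43 = 120 ppm.
Deficit to target: 154 − 120 = 34 mg/L.
As CaCO₃: 34 mg/L × 2,460,000 L = 83,640 g; ÷ 50 g/eq ÷ 1 = 1673 mol NaHCO₃.
Mass: 1673 × 84 = 140,500 g.

141 kg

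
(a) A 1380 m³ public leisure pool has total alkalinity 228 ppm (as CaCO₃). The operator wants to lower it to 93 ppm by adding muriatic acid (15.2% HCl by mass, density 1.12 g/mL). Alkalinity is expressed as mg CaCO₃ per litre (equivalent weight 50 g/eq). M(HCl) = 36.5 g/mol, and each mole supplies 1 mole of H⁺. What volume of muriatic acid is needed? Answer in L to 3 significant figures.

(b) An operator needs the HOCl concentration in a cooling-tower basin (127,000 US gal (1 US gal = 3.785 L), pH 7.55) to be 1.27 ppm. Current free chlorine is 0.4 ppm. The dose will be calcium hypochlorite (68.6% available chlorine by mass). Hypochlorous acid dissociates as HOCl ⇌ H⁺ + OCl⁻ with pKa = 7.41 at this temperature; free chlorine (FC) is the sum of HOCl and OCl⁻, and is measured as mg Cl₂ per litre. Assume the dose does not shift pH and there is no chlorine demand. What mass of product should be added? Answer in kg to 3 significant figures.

(a) 799 L; (b) 1.84 kg

(a) Volume: 1380 m³ = 1,380,000 L.
(a) Alkalinity to neutralize: (228 − 93) = 135 mg/L as CaCO₃ × 1,380,000 L = 186,300 g as CaCO₃.
(a) Equivalents of H⁺ required: 186,300 ÷ 50 g/eq = 3726 eq = 3726 mol HCl.
(a) Mass of HCl: 3726 × 36.5 = 136,000 g.
(a) Mass of 15.2% solution: 136,000 / 0.152 = 894,700 g.
(a) Volume: 894,700 g ÷ 1.12 g/mL = 798,900 mL.

(b) Volume: 127,000 US gal × 3.785 L/gal = 480,695 L.
(b) [OCl⁻]/[HOCl] = 10^(pH − pKa) = 10^(7.55 − 7.41) = 1.38; fraction as HOCl = 1/(1 + 1.38) = 0.4201.
(b) Free chlorine required for 1.27 ppm HOCl: 1.27 / 0.4201 = 3.023 ppm.
(b) FC to add: 3.023 − 0.4 = 2.623 mg/L as Cl₂.
(b) Cl₂ equivalent: 2.623 mg/L × 480,695 L = 1261 g.
(b) Product at 68.6% available Cl: 1261 / 0.686 = 1838 g.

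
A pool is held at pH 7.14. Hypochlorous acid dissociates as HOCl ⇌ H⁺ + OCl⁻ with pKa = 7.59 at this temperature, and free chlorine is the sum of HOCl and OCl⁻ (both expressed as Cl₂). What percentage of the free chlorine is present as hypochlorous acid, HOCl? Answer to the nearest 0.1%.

73.8%

[OCl⁻]/[HOCl] = 10^(pH − pKa) = 10^(7.14 − 7.59) = 10^-0.45 = 0.3548.
Fraction as HOCl = 1 / (1 + 0.3548) = 0.7381.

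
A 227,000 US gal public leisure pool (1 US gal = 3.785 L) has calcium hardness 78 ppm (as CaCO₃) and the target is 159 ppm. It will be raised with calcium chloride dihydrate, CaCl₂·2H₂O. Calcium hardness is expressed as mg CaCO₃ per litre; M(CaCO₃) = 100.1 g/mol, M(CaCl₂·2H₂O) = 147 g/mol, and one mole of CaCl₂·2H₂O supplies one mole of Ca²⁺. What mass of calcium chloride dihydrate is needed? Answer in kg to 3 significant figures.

102 kg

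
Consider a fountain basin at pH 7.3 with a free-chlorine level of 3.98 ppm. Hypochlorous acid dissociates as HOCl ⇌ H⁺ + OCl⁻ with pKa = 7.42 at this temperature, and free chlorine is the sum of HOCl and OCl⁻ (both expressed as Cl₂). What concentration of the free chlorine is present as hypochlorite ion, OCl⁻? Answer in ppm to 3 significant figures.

1.72 ppm

[OCl⁻]/[HOCl] = 10^(pH − pKa) = 10^(7.3 − 7.42) = 10^-0.12 = 0.7586.
Fraction as HOCl = 1 / (1 + 0.7586) = 0.5686.
OCl⁻ = (1 − 0.5686) × 3.98 ppm = 1.717 ppm.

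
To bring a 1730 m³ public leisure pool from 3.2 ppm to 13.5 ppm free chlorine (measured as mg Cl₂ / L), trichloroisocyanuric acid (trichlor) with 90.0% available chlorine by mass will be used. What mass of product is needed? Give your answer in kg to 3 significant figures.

Volume: 1730 m³ = 1,730,000 L.
Chlorine deficit: 13.5 − 3.2 = 10.3 ppm = 10.3 mg/L as Cl₂.
Cl₂ equivalent needed: 10.3 mg/L × 1,730,000 L = 17,820,000 mg = 17,820 g.
Product at 90.0% available chlorine: 17,820 / 0.9 = 19,800 g.

19.8 kg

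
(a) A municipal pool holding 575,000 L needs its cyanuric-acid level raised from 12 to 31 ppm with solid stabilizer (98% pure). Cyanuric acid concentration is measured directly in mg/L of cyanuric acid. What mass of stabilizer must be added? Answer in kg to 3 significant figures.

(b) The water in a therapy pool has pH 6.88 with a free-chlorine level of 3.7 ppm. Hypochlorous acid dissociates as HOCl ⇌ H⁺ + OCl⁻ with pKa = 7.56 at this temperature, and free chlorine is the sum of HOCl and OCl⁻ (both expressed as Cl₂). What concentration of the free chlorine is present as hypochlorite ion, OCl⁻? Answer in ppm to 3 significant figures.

(a) CYA to add: (31 − 12) = 19 mg/L × 575,000 L = 10,920 g cyanuric acid.
(a) At 98% purity: 10,920 / 0.98 = 11,150 g product.

(b) [OCl⁻]/[HOCl] = 10^(pH − pKa) = 10^(6.88 − 7.56) = 10^-0.68 = 0.2089.
(b) Fraction as HOCl = 1 / (1 + 0.2089) = 0.8272.
(b) OCl⁻ = (1 − 0.8272) × 3.7 ppm = 0.6394 ppm.

(a) 11.1 kg; (b) 0.639 ppm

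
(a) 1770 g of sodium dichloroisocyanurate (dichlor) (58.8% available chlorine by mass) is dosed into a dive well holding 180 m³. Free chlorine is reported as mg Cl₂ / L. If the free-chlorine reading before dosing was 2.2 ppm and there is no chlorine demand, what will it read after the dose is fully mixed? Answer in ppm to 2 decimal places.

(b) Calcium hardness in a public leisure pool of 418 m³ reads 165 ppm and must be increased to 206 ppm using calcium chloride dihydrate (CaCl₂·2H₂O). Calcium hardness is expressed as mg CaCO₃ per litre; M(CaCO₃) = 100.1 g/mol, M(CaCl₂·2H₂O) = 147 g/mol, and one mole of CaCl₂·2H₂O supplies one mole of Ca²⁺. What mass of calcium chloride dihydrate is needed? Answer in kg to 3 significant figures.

(a) 7.98 ppm; (b) 25.2 kg

(a) Volume: 180 m³ = 180,000 L.
(a) Available chlorine delivered: 1770 g × 0.588 = 1041 g as Cl₂.
(a) Concentration rise: 1041 g / 180,000 L = 5.782 mg/L = 5.78 ppm.
(a) Final FC: 2.2 + 5.78 = 7.98 ppm.

(b) Volume: 418 m³ = 418,000 L.
(b) Hardness to add: (206 − 165) = 41 mg/L as CaCO₃ × 418,000 L = 17,140 g as CaCO₃.
(b) Moles of Ca²⁺ (1 mol Ca²⁺ ≡ 1 mol CaCO₃): 17,140 / 100.1 g/mol = 171.2 mol.
(b) Mass of CaCl₂·2H₂O: 171.2 × 147 = 25,170 g.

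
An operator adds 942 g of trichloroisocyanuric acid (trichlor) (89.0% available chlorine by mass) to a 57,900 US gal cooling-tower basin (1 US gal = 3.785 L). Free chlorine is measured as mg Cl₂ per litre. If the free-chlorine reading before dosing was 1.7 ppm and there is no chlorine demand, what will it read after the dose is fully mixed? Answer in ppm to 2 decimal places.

5.53 ppm

Volume: 57,900 US gal × 3.785 L/gal = 219,152 L.
Available chlorine delivered: 942 g × 0.89 = 838.4 g as Cl₂.
Concentration rise: 838.4 g / 219,152 L = 3.826 mg/L = 3.83 ppm.
Final FC: 1.7 + 3.83 = 5.53 ppm.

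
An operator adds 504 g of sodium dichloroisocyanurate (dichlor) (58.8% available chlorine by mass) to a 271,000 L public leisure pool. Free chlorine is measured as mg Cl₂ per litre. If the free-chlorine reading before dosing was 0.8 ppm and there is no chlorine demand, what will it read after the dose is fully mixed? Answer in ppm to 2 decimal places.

Available chlorine delivered: 504 g × 0.588 = 296.4 g as Cl₂.
Concentration rise: 296.4 g / 271,000 L = 1.094 mg/L = 1.09 ppm.
Final FC: 0.8 + 1.09 = 1.89 ppm.

1.89 ppm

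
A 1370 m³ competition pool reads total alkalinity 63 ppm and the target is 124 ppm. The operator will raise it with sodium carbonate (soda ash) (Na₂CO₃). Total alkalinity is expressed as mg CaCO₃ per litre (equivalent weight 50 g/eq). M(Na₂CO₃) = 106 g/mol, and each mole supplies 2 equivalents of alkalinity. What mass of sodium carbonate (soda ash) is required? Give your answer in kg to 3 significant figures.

Volume: 1370 m³ = 1,370,000 L.
Alkalinity to add: (124 − 63) = 61 mg/L as CaCO₃ × 1,370,000 L = 83,570 g as CaCO₃.
Equivalents: 83,570 g ÷ 50 g/eq = 1671 eq.
Each mole of Na₂CO₃ supplies 2 eq, so 1671 / 2 = 835.7 mol.
Mass: 835.7 mol × 106 g/mol = 88,580 g.

88.6 kg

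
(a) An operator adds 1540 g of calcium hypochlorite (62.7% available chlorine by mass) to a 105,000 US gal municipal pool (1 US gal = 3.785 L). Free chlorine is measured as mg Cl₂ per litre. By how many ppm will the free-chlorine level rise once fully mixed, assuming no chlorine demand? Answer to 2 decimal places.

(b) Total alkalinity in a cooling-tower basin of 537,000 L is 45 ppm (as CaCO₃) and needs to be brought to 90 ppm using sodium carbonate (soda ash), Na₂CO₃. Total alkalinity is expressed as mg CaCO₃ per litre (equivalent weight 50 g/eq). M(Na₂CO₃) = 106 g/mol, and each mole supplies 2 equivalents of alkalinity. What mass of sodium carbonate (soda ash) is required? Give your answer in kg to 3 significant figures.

(a) 2.43 ppm; (b) 25.6 kg

(a) Volume: 105,000 US gal × 3.785 L/gal = 397,425 L.
(a) Available chlorine delivered: 1540 g × 0.627 = 965.6 g as Cl₂.
(a) Concentration rise: 965.6 g / 397,425 L = 2.43 mg/L = 2.43 ppm.

(b) Alkalinity to add: (90 − 45) = 45 mg/L as CaCO₃ × 537,000 L = 24,160 g as CaCO₃.
(b) Equivalents: 24,160 g ÷ 50 g/eq = 483.3 eq.
(b) Each mole of Na₂CO₃ supplies 2 eq, so 483.3 / 2 = 241.7 mol.
(b) Mass: 241.7 mol × 106 g/mol = 25,610 g.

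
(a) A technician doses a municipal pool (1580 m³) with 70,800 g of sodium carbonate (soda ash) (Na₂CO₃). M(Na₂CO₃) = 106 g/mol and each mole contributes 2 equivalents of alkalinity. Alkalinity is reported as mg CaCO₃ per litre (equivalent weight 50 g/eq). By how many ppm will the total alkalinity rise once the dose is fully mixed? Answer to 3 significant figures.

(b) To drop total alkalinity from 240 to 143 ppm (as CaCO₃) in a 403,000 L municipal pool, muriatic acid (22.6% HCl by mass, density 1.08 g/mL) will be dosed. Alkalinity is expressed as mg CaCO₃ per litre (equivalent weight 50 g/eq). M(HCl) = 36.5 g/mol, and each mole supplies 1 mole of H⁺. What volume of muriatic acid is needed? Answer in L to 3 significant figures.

(a) Volume: 1580 m³ = 1,580,000 L.
(a) Moles of Na₂CO₃: 70,800 g ÷ 106 g/mol = 667.9 mol → 1336 eq of alkalinity.
(a) As CaCO₃: 1336 eq × 50 g/eq = 66,790 g.
(a) Rise: 66,790 g / 1,580,000 L × 1000 = 42.27 mg/L.

(b) Alkalinity to neutralize: (240 − 143) = 97 mg/L as CaCO₃ × 403,000 L = 39,090 g as CaCO₃.
(b) Equivalents of H⁺ required: 39,090 ÷ 50 g/eq = 781.8 eq = 781.8 mol HCl.
(b) Mass of HCl: 781.8 × 36.5 = 28,540 g.
(b) Mass of 22.6% solution: 28,540 / 0.226 = 126,300 g.
(b) Volume: 126,300 g ÷ 1.08 g/mL = 116,900 mL.

(a) 42.3 ppm; (b) 117 L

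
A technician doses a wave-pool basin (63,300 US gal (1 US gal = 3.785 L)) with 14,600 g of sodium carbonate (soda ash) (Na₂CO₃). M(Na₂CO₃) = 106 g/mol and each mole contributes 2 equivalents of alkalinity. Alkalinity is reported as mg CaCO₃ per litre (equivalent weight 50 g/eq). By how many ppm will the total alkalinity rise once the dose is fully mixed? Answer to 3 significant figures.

57.5 ppm

Volume: 63,300 US gal × 3.785 L/gal = 239,590 L.
Moles of Na₂CO₃: 14,600 g ÷ 106 g/mol = 137.7 mol → 275.5 eq of alkalinity.
As CaCO₃: 275.5 eq × 50 g/eq = 13,770 g.
Rise: 13,770 g / 239,590 L × 1000 = 57.49 mg/L.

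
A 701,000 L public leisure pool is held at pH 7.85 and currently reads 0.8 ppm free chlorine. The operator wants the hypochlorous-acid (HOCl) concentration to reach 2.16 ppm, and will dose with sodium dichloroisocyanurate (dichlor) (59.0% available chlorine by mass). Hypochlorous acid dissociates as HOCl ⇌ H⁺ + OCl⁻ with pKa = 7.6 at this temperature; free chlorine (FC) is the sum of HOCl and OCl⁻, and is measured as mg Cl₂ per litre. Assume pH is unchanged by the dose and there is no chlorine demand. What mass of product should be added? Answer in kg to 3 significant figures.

[OCl⁻]/[HOCl] = 10^(pH − pKa) = 10^(7.85 − 7.6) = 1.778; fraction as HOCl = 1/(1 + 1.778) = 0.3599.
Free chlorine required for 2.16 ppm HOCl: 2.16 / 0.3599 = 6.001 ppm.
FC to add: 6.001 − 0.8 = 5.201 mg/L as Cl₂.
Cl₂ equivalent: 5.201 mg/L × 701,000 L = 3646 g.
Product at 59.0% available Cl: 3646 / 0.59 = 6180 g.

6.18 kg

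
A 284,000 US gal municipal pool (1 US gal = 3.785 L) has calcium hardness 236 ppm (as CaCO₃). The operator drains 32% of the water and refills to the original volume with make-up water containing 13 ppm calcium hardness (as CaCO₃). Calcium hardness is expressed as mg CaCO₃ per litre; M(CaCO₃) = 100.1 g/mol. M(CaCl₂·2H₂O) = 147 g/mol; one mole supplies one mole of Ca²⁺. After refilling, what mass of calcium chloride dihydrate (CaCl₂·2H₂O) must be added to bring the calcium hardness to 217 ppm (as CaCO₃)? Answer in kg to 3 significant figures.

Volume: 284,000 US gal × 3.785 L/gal = 1,074,940 L.
After draining 32% and refilling: 236 × 0.68 + 13 × 0.32 = 164.64 ppm.
Deficit to target: 217 − 164.64 = 52.36 mg/L.
As CaCO₃: 52.36 mg/L × 1,074,940 L = 56,280 g; ÷ 100.1 = 562.3 mol Ca²⁺.
Mass: 562.3 × 147 = 82,650 g.

82.7 kg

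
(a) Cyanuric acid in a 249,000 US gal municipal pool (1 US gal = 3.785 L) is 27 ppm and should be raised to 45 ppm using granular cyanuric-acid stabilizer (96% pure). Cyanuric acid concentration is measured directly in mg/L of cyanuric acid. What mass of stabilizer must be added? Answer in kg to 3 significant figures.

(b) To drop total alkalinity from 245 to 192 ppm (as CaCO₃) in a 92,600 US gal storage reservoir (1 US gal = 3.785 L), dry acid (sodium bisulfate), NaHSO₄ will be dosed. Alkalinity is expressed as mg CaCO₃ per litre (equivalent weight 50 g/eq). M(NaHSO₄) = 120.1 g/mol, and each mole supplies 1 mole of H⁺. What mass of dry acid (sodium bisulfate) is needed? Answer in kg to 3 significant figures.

(a) 17.7 kg; (b) 44.6 kg

(a) Volume: 249,000 US gal × 3.785 L/gal = 942,465 L.
(a) CYA to add: (45 − 27) = 18 mg/L × 942,465 L = 16,960 g cyanuric acid.
(a) At 96% purity: 16,960 / 0.96 = 17,670 g product.

(b) Volume: 92,600 US gal × 3.785 L/gal = 350,491 L.
(b) Alkalinity to neutralize: (245 − 192) = 53 mg/L as CaCO₃ × 350,491 L = 18,580 g as CaCO₃.
(b) Equivalents of H⁺ required: 18,580 ÷ 50 g/eq = 371.5 eq = 371.5 mol NaHSO₄.
(b) Mass of NaHSO₄: 371.5 × 120.1 = 44,620 g.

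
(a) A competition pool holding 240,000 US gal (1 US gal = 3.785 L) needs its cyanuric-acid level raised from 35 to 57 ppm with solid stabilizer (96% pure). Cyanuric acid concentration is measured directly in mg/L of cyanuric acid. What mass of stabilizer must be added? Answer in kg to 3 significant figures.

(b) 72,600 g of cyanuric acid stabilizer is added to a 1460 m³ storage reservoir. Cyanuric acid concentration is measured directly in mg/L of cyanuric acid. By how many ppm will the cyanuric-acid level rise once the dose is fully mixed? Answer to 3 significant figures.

(a) 20.8 kg; (b) 49.7 ppm

(a) Volume: 240,000 US gal × 3.785 L/gal = 908,400 L.
(a) CYA to add: (57 − 35) = 22 mg/L × 908,400 L = 19,980 g cyanuric acid.
(a) At 96% purity: 19,980 / 0.96 = 20,820 g product.

(b) Volume: 1460 m³ = 1,460,000 L.
(b) Rise: 72,600 g / 1,460,000 L × 1000 = 49.73 mg/L.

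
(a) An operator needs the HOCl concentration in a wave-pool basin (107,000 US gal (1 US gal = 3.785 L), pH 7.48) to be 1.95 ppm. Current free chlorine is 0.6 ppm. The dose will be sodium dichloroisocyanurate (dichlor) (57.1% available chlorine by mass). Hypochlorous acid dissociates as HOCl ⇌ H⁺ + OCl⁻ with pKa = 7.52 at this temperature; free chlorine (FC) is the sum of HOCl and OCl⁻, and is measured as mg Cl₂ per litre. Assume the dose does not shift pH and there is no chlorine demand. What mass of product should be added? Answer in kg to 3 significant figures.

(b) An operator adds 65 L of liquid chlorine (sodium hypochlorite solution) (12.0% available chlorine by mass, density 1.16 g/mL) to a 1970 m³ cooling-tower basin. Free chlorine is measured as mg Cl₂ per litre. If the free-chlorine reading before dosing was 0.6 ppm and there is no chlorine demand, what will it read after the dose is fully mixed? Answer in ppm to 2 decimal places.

(a) 2.22 kg; (b) 5.19 ppm

(a) Volume: 107,000 US gal × 3.785 L/gal = 404,995 L.
(a) [OCl⁻]/[HOCl] = 10^(pH − pKa) = 10^(7.48 − 7.52) = 0.912; fraction as HOCl = 1/(1 + 0.912) = 0.523.
(a) Free chlorine required for 1.95 ppm HOCl: 1.95 / 0.523 = 3.728 ppm.
(a) FC to add: 3.728 − 0.6 = 3.128 mg/L as Cl₂.
(a) Cl₂ equivalent: 3.128 mg/L × 404,995 L = 1267 g.
(a) Product at 57.1% available Cl: 1267 / 0.571 = 2219 g.

(b) Volume: 1970 m³ = 1,970,000 L.
(b) Mass of solution: 65 L × 1000 mL/L × 1.16 g/mL = 75,400 g.
(b) Available chlorine delivered: 75,400 g × 0.12 = 9048 g as Cl₂.
(b) Concentration rise: 9048 g / 1,970,000 L = 4.593 mg/L = 4.59 ppm.
(b) Final FC: 0.6 + 4.59 = 5.19 ppm.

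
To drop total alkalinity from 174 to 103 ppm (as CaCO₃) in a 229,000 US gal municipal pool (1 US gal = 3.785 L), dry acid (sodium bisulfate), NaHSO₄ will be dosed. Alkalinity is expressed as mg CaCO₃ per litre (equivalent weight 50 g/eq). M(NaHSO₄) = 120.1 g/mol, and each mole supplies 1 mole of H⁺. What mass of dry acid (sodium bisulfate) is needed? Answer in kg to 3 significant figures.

148 kg

Volume: 229,000 US gal × 3.785 L/gal = 866,765 L.
Alkalinity to neutralize: (174 − 103) = 71 mg/L as CaCO₃ × 866,765 L = 61,540 g as CaCO₃.
Equivalents of H⁺ required: 61,540 ÷ 50 g/eq = 1231 eq = 1231 mol NaHSO₄.
Mass of NaHSO₄: 1231 × 120.1 = 147,800 g.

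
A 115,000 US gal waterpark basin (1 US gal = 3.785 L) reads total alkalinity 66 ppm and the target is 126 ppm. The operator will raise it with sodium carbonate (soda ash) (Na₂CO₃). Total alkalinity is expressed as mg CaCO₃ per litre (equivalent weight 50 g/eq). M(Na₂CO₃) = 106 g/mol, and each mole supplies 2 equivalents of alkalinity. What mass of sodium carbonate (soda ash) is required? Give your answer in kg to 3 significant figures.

Volume: 115,000 US gal × 3.785 L/gal = 435,275 L.
Alkalinity to add: (126 − 66) = 60 mg/L as CaCO₃ × 435,275 L = 26,120 g as CaCO₃.
Equivalents: 26,120 g ÷ 50 g/eq = 522.3 eq.
Each mole of Na₂CO₃ supplies 2 eq, so 522.3 / 2 = 261.2 mol.
Mass: 261.2 mol × 106 g/mol = 27,680 g.

27.7 kg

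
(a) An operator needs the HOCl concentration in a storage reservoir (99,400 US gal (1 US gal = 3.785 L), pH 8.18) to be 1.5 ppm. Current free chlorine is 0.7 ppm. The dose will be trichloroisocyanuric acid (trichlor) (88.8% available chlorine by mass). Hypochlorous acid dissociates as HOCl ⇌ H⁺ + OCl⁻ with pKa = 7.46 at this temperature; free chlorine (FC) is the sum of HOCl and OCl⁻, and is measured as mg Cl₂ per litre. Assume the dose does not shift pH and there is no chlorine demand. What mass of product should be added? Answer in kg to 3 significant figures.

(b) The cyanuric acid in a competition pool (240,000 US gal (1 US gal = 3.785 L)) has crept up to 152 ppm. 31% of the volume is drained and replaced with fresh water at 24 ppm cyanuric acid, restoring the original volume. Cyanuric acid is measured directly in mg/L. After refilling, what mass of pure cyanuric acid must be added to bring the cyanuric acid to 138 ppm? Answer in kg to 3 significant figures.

(a) Volume: 99,400 US gal × 3.785 L/gal = 376,229 L.
(a) [OCl⁻]/[HOCl] = 10^(pH − pKa) = 10^(8.18 − 7.46) = 5.248; fraction as HOCl = 1/(1 + 5.248) = 0.16.
(a) Free chlorine required for 1.5 ppm HOCl: 1.5 / 0.16 = 9.372 ppm.
(a) FC to add: 9.372 − 0.7 = 8.672 mg/L as Cl₂.
(a) Cl₂ equivalent: 8.672 mg/L × 376,229 L = 3263 g.
(a) Product at 88.8% available Cl: 3263 / 0.888 = 3674 g.

(b) Volume: 240,000 US gal × 3.785 L/gal = 908,400 L.
(b) After draining 31% and refilling: 152 × 0.69 + 24 × 0.31 = 112.32 ppm.
(b) Deficit to target: 138 − 112.32 = 25.68 mg/L.
(b) Mass: 25.68 mg/L × 908,400 L = 23,330 g cyanuric acid.

(a) 3.67 kg; (b) 23.3 kg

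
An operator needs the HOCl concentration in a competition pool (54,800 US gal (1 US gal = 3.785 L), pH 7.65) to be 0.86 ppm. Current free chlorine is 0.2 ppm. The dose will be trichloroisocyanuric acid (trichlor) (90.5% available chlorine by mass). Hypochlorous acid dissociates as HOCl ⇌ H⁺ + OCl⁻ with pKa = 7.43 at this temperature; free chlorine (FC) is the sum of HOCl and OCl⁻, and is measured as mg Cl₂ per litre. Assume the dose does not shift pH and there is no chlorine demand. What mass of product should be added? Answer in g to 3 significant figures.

478 g

Volume: 54,800 US gal × 3.785 L/gal = 207,418 L.
[OCl⁻]/[HOCl] = 10^(pH − pKa) = 10^(7.65 − 7.43) = 1.66; fraction as HOCl = 1/(1 + 1.66) = 0.376.
Free chlorine required for 0.86 ppm HOCl: 0.86 / 0.376 = 2.287 ppm.
FC to add: 2.287 − 0.2 = 2.087 mg/L as Cl₂.
Cl₂ equivalent: 2.087 mg/L × 207,418 L = 432.9 g.
Product at 90.5% available Cl: 432.9 / 0.905 = 478.4 g.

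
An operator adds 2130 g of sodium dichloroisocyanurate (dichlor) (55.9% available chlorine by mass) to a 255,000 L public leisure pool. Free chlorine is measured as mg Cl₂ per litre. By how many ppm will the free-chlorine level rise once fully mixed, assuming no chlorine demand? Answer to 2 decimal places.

4.67 ppm

Available chlorine delivered: 2130 g × 0.559 = 1191 g as Cl₂.
Concentration rise: 1191 g / 255,000 L = 4.669 mg/L = 4.67 ppm.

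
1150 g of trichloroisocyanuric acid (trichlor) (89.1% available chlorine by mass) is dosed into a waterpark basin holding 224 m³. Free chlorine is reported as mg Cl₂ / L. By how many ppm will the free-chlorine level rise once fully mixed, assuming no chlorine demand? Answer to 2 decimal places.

Volume: 224 m³ = 224,000 L.
Available chlorine delivered: 1150 g × 0.891 = 1025 g as Cl₂.
Concentration rise: 1025 g / 224,000 L = 4.574 mg/L = 4.57 ppm.

4.57 ppm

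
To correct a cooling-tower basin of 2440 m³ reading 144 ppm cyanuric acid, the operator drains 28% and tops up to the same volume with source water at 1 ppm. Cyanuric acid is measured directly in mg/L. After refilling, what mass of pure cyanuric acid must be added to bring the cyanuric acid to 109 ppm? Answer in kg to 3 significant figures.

12.3 kg

Volume: 2440 m³ = 2,440,000 L.
After draining 28% and refilling: 144 × 0.72 + 1 × 0.28 = 103.96 ppm.
Deficit to target: 109 − 103.96 = 5.04 mg/L.
Mass: 5.04 mg/L × 2,440,000 L = 12,300 g cyanuric acid.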